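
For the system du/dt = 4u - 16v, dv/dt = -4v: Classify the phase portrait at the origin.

saddle

A = [[4,-16],[0,-4]]; det(A-λI) = λ^2 - 16.
λ = 4, -4: opposite signs.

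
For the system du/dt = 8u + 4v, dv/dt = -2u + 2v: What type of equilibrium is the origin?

A = [[8,4],[-2,2]]; det(A-λI) = λ^2 - 10λ + 24.
λ = 6, 4: both positive.

unstable node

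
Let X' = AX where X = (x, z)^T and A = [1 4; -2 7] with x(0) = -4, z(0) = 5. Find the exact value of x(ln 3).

A = [[1,4],[-2,7]]; eigenvalues λ = 5, 3.
Eigenvectors: (-1,-1) for λ=5, (-2,-1) for λ=3.
From the initial condition, c_1 = -14, c_2 = 9.
x(ln 3) = (-14)(3^5)(-1) + (9)(3^3)(-2) = 2916.

2916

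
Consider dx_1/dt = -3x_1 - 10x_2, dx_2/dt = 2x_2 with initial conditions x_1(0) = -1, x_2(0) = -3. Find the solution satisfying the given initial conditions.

Coefficient matrix A = [[-3, -10], [0, 2]].
Characteristic polynomial det(A - λI) = λ^2 + λ - 6 = 0.
Eigenvalues λ = -3, 2.
For λ=-3: (A-λI) row 1 is [0, -10], so an eigenvector is (-1, 0).
For λ=2: (A-λI) row 1 is [-5, -10], so an eigenvector is (-2, 1).
General solution: K_1e^(-3t)(-1,0) + K_2e^(2t)(-2,1).
Applying x_1(0)=-1, x_2(0)=-3 gives K_1=7, K_2=-3.

x_1(t) = 6e^(2t) - 7e^(-3t), x_2(t) = -3e^(2t)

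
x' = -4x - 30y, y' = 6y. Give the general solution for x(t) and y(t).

x(t) = 3C_1e^(6t) + C_2e^(-4t), y(t) = -C_1e^(6t)

Coefficient matrix A = [[-4, -30], [0, 6]].
Characteristic polynomial det(A - λI) = λ^2 - 2λ - 24 = 0.
Eigenvalues λ = 6, -4.
For λ=6: (A-λI) row 1 is [-10, -30], so an eigenvector is (3, -1).
For λ=-4: (A-λI) row 1 is [0, -30], so an eigenvector is (1, 0).
General solution: C_1e^(6t)(3,-1) + C_2e^(-4t)(1,0).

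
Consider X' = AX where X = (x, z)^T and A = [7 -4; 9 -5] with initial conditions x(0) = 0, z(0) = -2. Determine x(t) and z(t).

x(t) = 8te^(t), z(t) = 12te^(t) - 2e^(t)

Coefficient matrix A = [[7, -4], [9, -5]].
Characteristic polynomial det(A - λI) = λ^2 - 2λ + 1 = 0.
Single eigenvalue λ = 1 with algebraic multiplicity 2.
Eigenvector v = (-2,-3); generalized eigenvector w with (A-λI)w=v is (-1,-1).
General solution: e^(t)[K_1·v + K_2·(t·v + w)].
Applying x(0)=0, z(0)=-2 gives K_1=2, K_2=-4.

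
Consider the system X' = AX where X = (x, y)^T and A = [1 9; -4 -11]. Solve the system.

x(t) = 3K_1e^(-5t) + 3K_2te^(-5t) - K_2e^(-5t), y(t) = -2K_1e^(-5t) - 2K_2te^(-5t) + K_2e^(-5t)

Coefficient matrix A = [[1, 9], [-4, -11]].
Characteristic polynomial det(A - λI) = λ^2 + 10λ + 25 = 0.
Single eigenvalue λ = -5 with algebraic multiplicity 2.
Eigenvector v = (3,-2); generalized eigenvector w with (A-λI)w=v is (-1,1).
General solution: e^(-5t)[K_1·v + K_2·(t·v + w)].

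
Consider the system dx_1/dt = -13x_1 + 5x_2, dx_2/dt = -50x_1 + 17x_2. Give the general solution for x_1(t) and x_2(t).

x_1(t) = K_1e^(2t)cos(5t) + K_2e^(2t)sin(5t), x_2(t) = -K_1e^(2t)sin(5t) + 3K_1e^(2t)cos(5t) + 3K_2e^(2t)sin(5t) + K_2e^(2t)cos(5t)

Coefficient matrix A = [[-13, 5], [-50, 17]].
Characteristic polynomial det(A - λI) = λ^2 - 4λ + 29 = 0.
Eigenvalues λ = 2 ± 5i (complex conjugate pair).
For λ=2+5i: an eigenvector is (1,3) - i(0,-1) = (1, 3 + i).
A real fundamental pair from Re and Im of e^((2+5i)t)v: X_1 = e^(2t)(cos(5t)·(1,3) + sin(5t)·(0,-1)), X_2 = e^(2t)(sin(5t)·(1,3) - cos(5t)·(0,-1)).
General solution: K_1X_1 + K_2X_2.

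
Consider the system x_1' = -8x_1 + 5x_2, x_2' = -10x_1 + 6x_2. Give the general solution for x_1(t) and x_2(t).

x_1(t) = c_1e^(-t)sin(t) + 2c_1e^(-t)cos(t) + 2c_2e^(-t)sin(t) - c_2e^(-t)cos(t), x_2(t) = c_1e^(-t)sin(t) + 3c_1e^(-t)cos(t) + 3c_2e^(-t)sin(t) - c_2e^(-t)cos(t)

Coefficient matrix A = [[-8, 5], [-10, 6]].
Characteristic polynomial det(A - λI) = λ^2 + 2λ + 2 = 0.
Eigenvalues λ = -1 ± i (complex conjugate pair).
For λ=-1+i: an eigenvector is (2,3) - i(1,1) = (2 - i, 3 - i).
A real fundamental pair from Re and Im of e^((-1+i)t)v: X_1 = e^(-t)(cos(t)·(2,3) + sin(t)·(1,1)), X_2 = e^(-t)(sin(t)·(2,3) - cos(t)·(1,1)).
General solution: c_1X_1 + c_2X_2.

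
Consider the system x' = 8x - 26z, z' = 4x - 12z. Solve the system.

x(t) = -2C_1e^(-2t)sin(2t) - 3C_1e^(-2t)cos(2t) - 3C_2e^(-2t)sin(2t) + 2C_2e^(-2t)cos(2t), z(t) = -C_1e^(-2t)sin(2t) - C_1e^(-2t)cos(2t) - C_2e^(-2t)sin(2t) + C_2e^(-2t)cos(2t)

Coefficient matrix A = [[8, -26], [4, -12]].
Characteristic polynomial det(A - λI) = λ^2 + 4λ + 8 = 0.
Eigenvalues λ = -2 ± 2i (complex conjugate pair).
For λ=-2+2i: an eigenvector is (-3,-1) - i(-2,-1) = (-3 + 2i, -1 + i).
A real fundamental pair from Re and Im of e^((-2+2i)t)v: X_1 = e^(-2t)(cos(2t)·(-3,-1) + sin(2t)·(-2,-1)), X_2 = e^(-2t)(sin(2t)·(-3,-1) - cos(2t)·(-2,-1)).
General solution: C_1X_1 + C_2X_2.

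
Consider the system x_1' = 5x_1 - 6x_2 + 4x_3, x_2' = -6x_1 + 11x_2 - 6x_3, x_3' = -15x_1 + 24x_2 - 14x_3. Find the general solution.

x_1(t) = C_1e^(t) - C_3e^(-t), x_2(t) = -2C_2e^(2t) + C_3e^(-t), x_3(t) = -C_1e^(t) - 3C_2e^(2t) + 3C_3e^(-t)

Coefficient matrix A = [[5, -6, 4], [-6, 11, -6], [-15, 24, -14]].
det(A - λI) = 0 gives eigenvalues λ = 1, 2, -1.
For λ=1: eigenvector (1,0,-1).
For λ=2: eigenvector (0,-2,-3).
For λ=-1: eigenvector (-1,1,3).
General solution: C_1e^(t)(1,0,-1) + C_2e^(2t)(0,-2,-3) + C_3e^(-t)(-1,1,3).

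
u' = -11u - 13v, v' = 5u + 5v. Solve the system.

u(t) = -3c_1e^(-3t)sin(t) + 2c_1e^(-3t)cos(t) + 2c_2e^(-3t)sin(t) + 3c_2e^(-3t)cos(t), v(t) = 2c_1e^(-3t)sin(t) - c_1e^(-3t)cos(t) - c_2e^(-3t)sin(t) - 2c_2e^(-3t)cos(t)

Coefficient matrix A = [[-11, -13], [5, 5]].
Characteristic polynomial det(A - λI) = λ^2 + 6λ + 10 = 0.
Eigenvalues λ = -3 ± i (complex conjugate pair).
For λ=-3+i: an eigenvector is (2,-1) - i(-3,2) = (2 + 3i, -1 - 2i).
A real fundamental pair from Re and Im of e^((-3+i)t)v: X_1 = e^(-3t)(cos(t)·(2,-1) + sin(t)·(-3,2)), X_2 = e^(-3t)(sin(t)·(2,-1) - cos(t)·(-3,2)).
General solution: c_1X_1 + c_2X_2.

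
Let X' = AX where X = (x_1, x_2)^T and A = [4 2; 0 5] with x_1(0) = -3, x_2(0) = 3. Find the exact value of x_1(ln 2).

A = [[4,2],[0,5]]; eigenvalues λ = 4, 5.
Eigenvectors: (1,0) for λ=4, (2,1) for λ=5.
From the initial condition, c_1 = -9, c_2 = 3.
x_1(ln 2) = (-9)(2^4)(1) + (3)(2^5)(2) = 48.

48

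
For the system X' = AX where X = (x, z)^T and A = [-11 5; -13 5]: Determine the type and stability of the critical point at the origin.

stable spiral

A = [[-11,5],[-13,5]]; det(A-λI) = λ^2 + 6λ + 10.
λ = -3 ± i: negative real part.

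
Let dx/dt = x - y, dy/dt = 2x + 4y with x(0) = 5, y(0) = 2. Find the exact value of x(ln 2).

-8

A = [[1,-1],[2,4]]; eigenvalues λ = 2, 3.
Eigenvectors: (-1,1) for λ=2, (1,-2) for λ=3.
From the initial condition, c_1 = -12, c_2 = -7.
x(ln 2) = (-12)(2^2)(-1) + (-7)(2^3)(1) = -8.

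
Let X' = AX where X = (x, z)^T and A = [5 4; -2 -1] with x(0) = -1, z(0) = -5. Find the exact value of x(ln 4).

A = [[5,4],[-2,-1]]; eigenvalues λ = 3, 1.
Eigenvectors: (2,-1) for λ=3, (1,-1) for λ=1.
From the initial condition, c_1 = -6, c_2 = 11.
x(ln 4) = (-6)(4^3)(2) + (11)(4^1)(1) = -724.

-724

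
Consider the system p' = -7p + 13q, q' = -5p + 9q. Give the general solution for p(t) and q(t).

p(t) = 2C_1e^(t)sin(t) + 3C_1e^(t)cos(t) + 3C_2e^(t)sin(t) - 2C_2e^(t)cos(t), q(t) = C_1e^(t)sin(t) + 2C_1e^(t)cos(t) + 2C_2e^(t)sin(t) - C_2e^(t)cos(t)

Coefficient matrix A = [[-7, 13], [-5, 9]].
Characteristic polynomial det(A - λI) = λ^2 - 2λ + 2 = 0.
Eigenvalues λ = 1 ± i (complex conjugate pair).
For λ=1+i: an eigenvector is (3,2) - i(2,1) = (3 - 2i, 2 - i).
A real fundamental pair from Re and Im of e^((1+i)t)v: X_1 = e^(t)(cos(t)·(3,2) + sin(t)·(2,1)), X_2 = e^(t)(sin(t)·(3,2) - cos(t)·(2,1)).
General solution: C_1X_1 + C_2X_2.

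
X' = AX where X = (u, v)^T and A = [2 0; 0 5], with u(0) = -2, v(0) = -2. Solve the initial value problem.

Coefficient matrix A = [[2, 0], [0, 5]].
Characteristic polynomial det(A - λI) = λ^2 - 7λ + 10 = 0.
Eigenvalues λ = 5, 2.
For λ=5: (A-λI) row 1 is [-3, 0], so an eigenvector is (0, 1).
For λ=2: (A-λI) row 2 is [0, 3], so an eigenvector is (-1, 0).
General solution: c_1e^(5t)(0,1) + c_2e^(2t)(-1,0).
Applying u(0)=-2, v(0)=-2 gives c_1=-2, c_2=2.

u(t) = -2e^(2t), v(t) = -2e^(5t)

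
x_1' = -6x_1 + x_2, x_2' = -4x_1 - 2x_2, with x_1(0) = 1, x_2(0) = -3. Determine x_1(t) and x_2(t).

Coefficient matrix A = [[-6, 1], [-4, -2]].
Characteristic polynomial det(A - λI) = λ^2 + 8λ + 16 = 0.
Single eigenvalue λ = -4 with algebraic multiplicity 2.
Eigenvector v = (-1,-2); generalized eigenvector w with (A-λI)w=v is (0,-1).
General solution: e^(-4t)[C_1·v + C_2·(t·v + w)].
Applying x_1(0)=1, x_2(0)=-3 gives C_1=-1, C_2=5.

x_1(t) = -5te^(-4t) + e^(-4t), x_2(t) = -10te^(-4t) - 3e^(-4t)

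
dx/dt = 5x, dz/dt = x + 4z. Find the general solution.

x(t) = c_2e^(5t), z(t) = -c_1e^(4t) + c_2e^(5t)

Coefficient matrix A = [[5, 0], [1, 4]].
Characteristic polynomial det(A - λI) = λ^2 - 9λ + 20 = 0.
Eigenvalues λ = 4, 5.
For λ=4: (A-λI) row 1 is [1, 0], so an eigenvector is (0, -1).
For λ=5: (A-λI) row 2 is [1, -1], so an eigenvector is (1, 1).
General solution: c_1e^(4t)(0,-1) + c_2e^(5t)(1,1).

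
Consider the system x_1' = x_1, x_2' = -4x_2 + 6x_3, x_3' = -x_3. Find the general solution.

x_1(t) = c_1e^(t), x_2(t) = c_2e^(-4t) + 2c_3e^(-t), x_3(t) = c_3e^(-t)

Coefficient matrix A = [[1, 0, 0], [0, -4, 6], [0, 0, -1]].
det(A - λI) = 0 gives eigenvalues λ = 1, -4, -1.
For λ=1: eigenvector (1,0,0).
For λ=-4: eigenvector (0,1,0).
For λ=-1: eigenvector (0,2,1).
General solution: c_1e^(t)(1,0,0) + c_2e^(-4t)(0,1,0) + c_3e^(-t)(0,2,1).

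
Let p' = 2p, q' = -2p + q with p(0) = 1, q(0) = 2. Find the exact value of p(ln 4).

A = [[2,0],[-2,1]]; eigenvalues λ = 2, 1.
Eigenvectors: (-1,2) for λ=2, (0,1) for λ=1.
From the initial condition, c_1 = -1, c_2 = 4.
p(ln 4) = (-1)(4^2)(-1) + (4)(4^1)(0) = 16.

16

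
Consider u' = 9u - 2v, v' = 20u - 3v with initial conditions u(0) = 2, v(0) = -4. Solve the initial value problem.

Coefficient matrix A = [[9, -2], [20, -3]].
Characteristic polynomial det(A - λI) = λ^2 - 6λ + 13 = 0.
Eigenvalues λ = 3 ± 2i (complex conjugate pair).
For λ=3+2i: an eigenvector is (1,3) - i(0,1) = (1, 3 - i).
A real fundamental pair from Re and Im of e^((3+2i)t)v: X_1 = e^(3t)(cos(2t)·(1,3) + sin(2t)·(0,1)), X_2 = e^(3t)(sin(2t)·(1,3) - cos(2t)·(0,1)).
General solution: c_1X_1 + c_2X_2.
Applying u(0)=2, v(0)=-4 gives c_1=2, c_2=10.

u(t) = 10e^(3t)sin(2t) + 2e^(3t)cos(2t), v(t) = 32e^(3t)sin(2t) - 4e^(3t)cos(2t)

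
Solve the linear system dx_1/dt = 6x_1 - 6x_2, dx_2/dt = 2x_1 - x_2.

Coefficient matrix A = [[6, -6], [2, -1]].
Characteristic polynomial det(A - λI) = λ^2 - 5λ + 6 = 0.
Eigenvalues λ = 3, 2.
For λ=3: (A-λI) row 1 is [3, -6], so an eigenvector is (-2, -1).
For λ=2: (A-λI) row 1 is [4, -6], so an eigenvector is (3, 2).
General solution: c_1e^(3t)(-2,-1) + c_2e^(2t)(3,2).

x_1(t) = -2c_1e^(3t) + 3c_2e^(2t), x_2(t) = -c_1e^(3t) + 2c_2e^(2t)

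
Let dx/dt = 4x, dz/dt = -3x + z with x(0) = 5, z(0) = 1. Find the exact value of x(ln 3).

A = [[4,0],[-3,1]]; eigenvalues λ = 4, 1.
Eigenvectors: (-1,1) for λ=4, (0,1) for λ=1.
From the initial condition, c_1 = -5, c_2 = 6.
x(ln 3) = (-5)(3^4)(-1) + (6)(3^1)(0) = 405.

405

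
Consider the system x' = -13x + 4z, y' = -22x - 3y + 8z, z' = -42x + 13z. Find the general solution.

Coefficient matrix A = [[-13, 0, 4], [-22, -3, 8], [-42, 0, 13]].
det(A - λI) = 0 gives eigenvalues λ = -1, 1, -3.
For λ=-1: eigenvector (1,1,3).
For λ=1: eigenvector (2,3,7).
For λ=-3: eigenvector (0,-1,0).
General solution: K_1e^(-t)(1,1,3) + K_2e^(t)(2,3,7) + K_3e^(-3t)(0,-1,0).

x(t) = K_1e^(-t) + 2K_2e^(t), y(t) = K_1e^(-t) + 3K_2e^(t) - K_3e^(-3t), z(t) = 3K_1e^(-t) + 7K_2e^(t)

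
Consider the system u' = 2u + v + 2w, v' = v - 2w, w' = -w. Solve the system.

Coefficient matrix A = [[2, 1, 2], [0, 1, -2], [0, 0, -1]].
det(A - λI) = 0 gives eigenvalues λ = -1, 1, 2.
For λ=-1: eigenvector (-1,1,1).
For λ=1: eigenvector (-1,1,0).
For λ=2: eigenvector (1,0,0).
General solution: c_1e^(-t)(-1,1,1) + c_2e^(t)(-1,1,0) + c_3e^(2t)(1,0,0).

u(t) = -c_1e^(-t) - c_2e^(t) + c_3e^(2t), v(t) = c_1e^(-t) + c_2e^(t), w(t) = c_1e^(-t)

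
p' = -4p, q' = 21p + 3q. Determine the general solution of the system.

p(t) = -c_2e^(-4t), q(t) = -c_1e^(3t) + 3c_2e^(-4t)

Coefficient matrix A = [[-4, 0], [21, 3]].
Characteristic polynomial det(A - λI) = λ^2 + λ - 12 = 0.
Eigenvalues λ = 3, -4.
For λ=3: (A-λI) row 1 is [-7, 0], so an eigenvector is (0, -1).
For λ=-4: (A-λI) row 2 is [21, 7], so an eigenvector is (-1, 3).
General solution: c_1e^(3t)(0,-1) + c_2e^(-4t)(-1,3).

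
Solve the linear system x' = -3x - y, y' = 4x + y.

x(t) = -C_1e^(-t) - C_2te^(-t) + 2C_2e^(-t), y(t) = 2C_1e^(-t) + 2C_2te^(-t) - 3C_2e^(-t)

Coefficient matrix A = [[-3, -1], [4, 1]].
Characteristic polynomial det(A - λI) = λ^2 + 2λ + 1 = 0.
Single eigenvalue λ = -1 with algebraic multiplicity 2.
Eigenvector v = (-1,2); generalized eigenvector w with (A-λI)w=v is (2,-3).
General solution: e^(-t)[C_1·v + C_2·(t·v + w)].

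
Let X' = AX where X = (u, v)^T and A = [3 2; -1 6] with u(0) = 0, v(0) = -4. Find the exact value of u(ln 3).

-1296

A = [[3,2],[-1,6]]; eigenvalues λ = 4, 5.
Eigenvectors: (2,1) for λ=4, (1,1) for λ=5.
From the initial condition, c_1 = 4, c_2 = -8.
u(ln 3) = (4)(3^4)(2) + (-8)(3^5)(1) = -1296.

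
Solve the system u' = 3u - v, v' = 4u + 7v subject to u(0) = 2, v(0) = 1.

u(t) = -5te^(5t) + 2e^(5t), v(t) = 10te^(5t) + e^(5t)

Coefficient matrix A = [[3, -1], [4, 7]].
Characteristic polynomial det(A - λI) = λ^2 - 10λ + 25 = 0.
Single eigenvalue λ = 5 with algebraic multiplicity 2.
Eigenvector v = (1,-2); generalized eigenvector w with (A-λI)w=v is (1,-3).
General solution: e^(5t)[c_1·v + c_2·(t·v + w)].
Applying u(0)=2, v(0)=1 gives c_1=7, c_2=-5.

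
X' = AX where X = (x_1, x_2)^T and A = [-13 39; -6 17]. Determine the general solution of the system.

x_1(t) = -3K_1e^(2t)sin(3t) - 2K_1e^(2t)cos(3t) - 2K_2e^(2t)sin(3t) + 3K_2e^(2t)cos(3t), x_2(t) = -K_1e^(2t)sin(3t) - K_1e^(2t)cos(3t) - K_2e^(2t)sin(3t) + K_2e^(2t)cos(3t)

Coefficient matrix A = [[-13, 39], [-6, 17]].
Characteristic polynomial det(A - λI) = λ^2 - 4λ + 13 = 0.
Eigenvalues λ = 2 ± 3i (complex conjugate pair).
For λ=2+3i: an eigenvector is (-2,-1) - i(-3,-1) = (-2 + 3i, -1 + i).
A real fundamental pair from Re and Im of e^((2+3i)t)v: X_1 = e^(2t)(cos(3t)·(-2,-1) + sin(3t)·(-3,-1)), X_2 = e^(2t)(sin(3t)·(-2,-1) - cos(3t)·(-3,-1)).
General solution: K_1X_1 + K_2X_2.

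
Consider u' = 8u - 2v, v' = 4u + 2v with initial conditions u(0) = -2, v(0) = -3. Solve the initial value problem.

Coefficient matrix A = [[8, -2], [4, 2]].
Characteristic polynomial det(A - λI) = λ^2 - 10λ + 24 = 0.
Eigenvalues λ = 6, 4.
For λ=6: (A-λI) row 1 is [2, -2], so an eigenvector is (1, 1).
For λ=4: (A-λI) row 1 is [4, -2], so an eigenvector is (-1, -2).
General solution: c_1e^(6t)(1,1) + c_2e^(4t)(-1,-2).
Applying u(0)=-2, v(0)=-3 gives c_1=-1, c_2=1.

u(t) = -e^(6t) - e^(4t), v(t) = -e^(6t) - 2e^(4t)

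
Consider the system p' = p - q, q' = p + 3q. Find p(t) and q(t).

p(t) = C_1e^(2t) + C_2te^(2t) - C_2e^(2t), q(t) = -C_1e^(2t) - C_2te^(2t)

Coefficient matrix A = [[1, -1], [1, 3]].
Characteristic polynomial det(A - λI) = λ^2 - 4λ + 4 = 0.
Single eigenvalue λ = 2 with algebraic multiplicity 2.
Eigenvector v = (1,-1); generalized eigenvector w with (A-λI)w=v is (-1,0).
General solution: e^(2t)[C_1·v + C_2·(t·v + w)].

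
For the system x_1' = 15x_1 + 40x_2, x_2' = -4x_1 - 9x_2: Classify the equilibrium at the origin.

A = [[15,40],[-4,-9]]; det(A-λI) = λ^2 - 6λ + 25.
λ = 3 ± 4i: positive real part.

unstable spiral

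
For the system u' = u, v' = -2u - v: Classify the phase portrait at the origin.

saddle

A = [[1,0],[-2,-1]]; det(A-λI) = λ^2 - 1.
λ = -1, 1: opposite signs.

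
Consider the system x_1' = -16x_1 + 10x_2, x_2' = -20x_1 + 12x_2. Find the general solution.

Coefficient matrix A = [[-16, 10], [-20, 12]].
Characteristic polynomial det(A - λI) = λ^2 + 4λ + 8 = 0.
Eigenvalues λ = -2 ± 2i (complex conjugate pair).
For λ=-2+2i: an eigenvector is (-2,-3) - i(-1,-1) = (-2 + i, -3 + i).
A real fundamental pair from Re and Im of e^((-2+2i)t)v: X_1 = e^(-2t)(cos(2t)·(-2,-3) + sin(2t)·(-1,-1)), X_2 = e^(-2t)(sin(2t)·(-2,-3) - cos(2t)·(-1,-1)).
General solution: C_1X_1 + C_2X_2.

x_1(t) = -C_1e^(-2t)sin(2t) - 2C_1e^(-2t)cos(2t) - 2C_2e^(-2t)sin(2t) + C_2e^(-2t)cos(2t), x_2(t) = -C_1e^(-2t)sin(2t) - 3C_1e^(-2t)cos(2t) - 3C_2e^(-2t)sin(2t) + C_2e^(-2t)cos(2t)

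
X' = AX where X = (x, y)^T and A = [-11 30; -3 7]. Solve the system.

Coefficient matrix A = [[-11, 30], [-3, 7]].
Characteristic polynomial det(A - λI) = λ^2 + 4λ + 13 = 0.
Eigenvalues λ = -2 ± 3i (complex conjugate pair).
For λ=-2+3i: an eigenvector is (3,1) - i(1,0) = (3 - i, 1).
A real fundamental pair from Re and Im of e^((-2+3i)t)v: X_1 = e^(-2t)(cos(3t)·(3,1) + sin(3t)·(1,0)), X_2 = e^(-2t)(sin(3t)·(3,1) - cos(3t)·(1,0)).
General solution: K_1X_1 + K_2X_2.

x(t) = K_1e^(-2t)sin(3t) + 3K_1e^(-2t)cos(3t) + 3K_2e^(-2t)sin(3t) - K_2e^(-2t)cos(3t), y(t) = K_1e^(-2t)cos(3t) + K_2e^(-2t)sin(3t)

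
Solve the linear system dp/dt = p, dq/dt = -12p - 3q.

Coefficient matrix A = [[1, 0], [-12, -3]].
Characteristic polynomial det(A - λI) = λ^2 + 2λ - 3 = 0.
Eigenvalues λ = -3, 1.
For λ=-3: (A-λI) row 1 is [4, 0], so an eigenvector is (0, -1).
For λ=1: (A-λI) row 2 is [-12, -4], so an eigenvector is (-1, 3).
General solution: K_1e^(-3t)(0,-1) + K_2e^(t)(-1,3).

p(t) = -K_2e^(t), q(t) = -K_1e^(-3t) + 3K_2e^(t)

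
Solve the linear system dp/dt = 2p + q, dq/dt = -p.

Coefficient matrix A = [[2, 1], [-1, 0]].
Characteristic polynomial det(A - λI) = λ^2 - 2λ + 1 = 0.
Single eigenvalue λ = 1 with algebraic multiplicity 2.
Eigenvector v = (-1,1); generalized eigenvector w with (A-λI)w=v is (-3,2).
General solution: e^(t)[K_1·v + K_2·(t·v + w)].

p(t) = -K_1e^(t) - K_2te^(t) - 3K_2e^(t), q(t) = K_1e^(t) + K_2te^(t) + 2K_2e^(t)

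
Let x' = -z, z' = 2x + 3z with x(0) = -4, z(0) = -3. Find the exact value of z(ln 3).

-93

A = [[0,-1],[2,3]]; eigenvalues λ = 2, 1.
Eigenvectors: (1,-2) for λ=2, (1,-1) for λ=1.
From the initial condition, c_1 = 7, c_2 = -11.
z(ln 3) = (7)(3^2)(-2) + (-11)(3^1)(-1) = -93.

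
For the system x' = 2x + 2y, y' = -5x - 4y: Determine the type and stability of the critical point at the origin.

stable spiral

A = [[2,2],[-5,-4]]; det(A-λI) = λ^2 + 2λ + 2.
λ = -1 ± i: negative real part.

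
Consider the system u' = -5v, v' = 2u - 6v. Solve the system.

Coefficient matrix A = [[0, -5], [2, -6]].
Characteristic polynomial det(A - λI) = λ^2 + 6λ + 10 = 0.
Eigenvalues λ = -3 ± i (complex conjugate pair).
For λ=-3+i: an eigenvector is (2,1) - i(1,1) = (2 - i, 1 - i).
A real fundamental pair from Re and Im of e^((-3+i)t)v: X_1 = e^(-3t)(cos(t)·(2,1) + sin(t)·(1,1)), X_2 = e^(-3t)(sin(t)·(2,1) - cos(t)·(1,1)).
General solution: C_1X_1 + C_2X_2.

u(t) = C_1e^(-3t)sin(t) + 2C_1e^(-3t)cos(t) + 2C_2e^(-3t)sin(t) - C_2e^(-3t)cos(t), v(t) = C_1e^(-3t)sin(t) + C_1e^(-3t)cos(t) + C_2e^(-3t)sin(t) - C_2e^(-3t)cos(t)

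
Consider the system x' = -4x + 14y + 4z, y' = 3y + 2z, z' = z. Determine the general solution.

Coefficient matrix A = [[-4, 14, 4], [0, 3, 2], [0, 0, 1]].
det(A - λI) = 0 gives eigenvalues λ = -4, 3, 1.
For λ=-4: eigenvector (1,0,0).
For λ=3: eigenvector (2,1,0).
For λ=1: eigenvector (-2,-1,1).
General solution: K_1e^(-4t)(1,0,0) + K_2e^(3t)(2,1,0) + K_3e^(t)(-2,-1,1).

x(t) = K_1e^(-4t) + 2K_2e^(3t) - 2K_3e^(t), y(t) = K_2e^(3t) - K_3e^(t), z(t) = K_3e^(t)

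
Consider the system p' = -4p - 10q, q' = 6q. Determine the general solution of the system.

p(t) = c_1e^(-4t) - c_2e^(6t), q(t) = c_2e^(6t)

Coefficient matrix A = [[-4, -10], [0, 6]].
Characteristic polynomial det(A - λI) = λ^2 - 2λ - 24 = 0.
Eigenvalues λ = -4, 6.
For λ=-4: (A-λI) row 1 is [0, -10], so an eigenvector is (1, 0).
For λ=6: (A-λI) row 1 is [-10, -10], so an eigenvector is (-1, 1).
General solution: c_1e^(-4t)(1,0) + c_2e^(6t)(-1,1).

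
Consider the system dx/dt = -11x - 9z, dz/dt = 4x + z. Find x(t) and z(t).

Coefficient matrix A = [[-11, -9], [4, 1]].
Characteristic polynomial det(A - λI) = λ^2 + 10λ + 25 = 0.
Single eigenvalue λ = -5 with algebraic multiplicity 2.
Eigenvector v = (-3,2); generalized eigenvector w with (A-λI)w=v is (-1,1).
General solution: e^(-5t)[C_1·v + C_2·(t·v + w)].

x(t) = -3C_1e^(-5t) - 3C_2te^(-5t) - C_2e^(-5t), z(t) = 2C_1e^(-5t) + 2C_2te^(-5t) + C_2e^(-5t)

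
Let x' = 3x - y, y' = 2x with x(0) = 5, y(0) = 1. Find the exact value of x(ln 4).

128

A = [[3,-1],[2,0]]; eigenvalues λ = 1, 2.
Eigenvectors: (-1,-2) for λ=1, (-1,-1) for λ=2.
From the initial condition, c_1 = 4, c_2 = -9.
x(ln 4) = (4)(4^1)(-1) + (-9)(4^2)(-1) = 128.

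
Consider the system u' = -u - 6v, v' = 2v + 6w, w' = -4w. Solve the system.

u(t) = -2C_1e^(2t) + C_2e^(-t) - 2C_3e^(-4t), v(t) = C_1e^(2t) - C_3e^(-4t), w(t) = C_3e^(-4t)

Coefficient matrix A = [[-1, -6, 0], [0, 2, 6], [0, 0, -4]].
det(A - λI) = 0 gives eigenvalues λ = 2, -1, -4.
For λ=2: eigenvector (-2,1,0).
For λ=-1: eigenvector (1,0,0).
For λ=-4: eigenvector (-2,-1,1).
General solution: C_1e^(2t)(-2,1,0) + C_2e^(-t)(1,0,0) + C_3e^(-4t)(-2,-1,1).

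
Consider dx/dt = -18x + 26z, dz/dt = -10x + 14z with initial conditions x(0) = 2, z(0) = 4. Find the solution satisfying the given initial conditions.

Coefficient matrix A = [[-18, 26], [-10, 14]].
Characteristic polynomial det(A - λI) = λ^2 + 4λ + 8 = 0.
Eigenvalues λ = -2 ± 2i (complex conjugate pair).
For λ=-2+2i: an eigenvector is (-2,-1) - i(3,2) = (-2 - 3i, -1 - 2i).
A real fundamental pair from Re and Im of e^((-2+2i)t)v: X_1 = e^(-2t)(cos(2t)·(-2,-1) + sin(2t)·(3,2)), X_2 = e^(-2t)(sin(2t)·(-2,-1) - cos(2t)·(3,2)).
General solution: c_1X_1 + c_2X_2.
Applying x(0)=2, z(0)=4 gives c_1=8, c_2=-6.

x(t) = 36e^(-2t)sin(2t) + 2e^(-2t)cos(2t), z(t) = 22e^(-2t)sin(2t) + 4e^(-2t)cos(2t)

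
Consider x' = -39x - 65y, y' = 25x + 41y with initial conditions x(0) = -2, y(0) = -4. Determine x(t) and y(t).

x(t) = 68e^(t)sin(5t) - 2e^(t)cos(5t), y(t) = -42e^(t)sin(5t) - 4e^(t)cos(5t)

Coefficient matrix A = [[-39, -65], [25, 41]].
Characteristic polynomial det(A - λI) = λ^2 - 2λ + 26 = 0.
Eigenvalues λ = 1 ± 5i (complex conjugate pair).
For λ=1+5i: an eigenvector is (2,-1) - i(-3,2) = (2 + 3i, -1 - 2i).
A real fundamental pair from Re and Im of e^((1+5i)t)v: X_1 = e^(t)(cos(5t)·(2,-1) + sin(5t)·(-3,2)), X_2 = e^(t)(sin(5t)·(2,-1) - cos(5t)·(-3,2)).
General solution: C_1X_1 + C_2X_2.
Applying x(0)=-2, y(0)=-4 gives C_1=-16, C_2=10.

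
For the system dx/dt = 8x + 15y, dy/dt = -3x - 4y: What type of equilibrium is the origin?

A = [[8,15],[-3,-4]]; det(A-λI) = λ^2 - 4λ + 13.
λ = 2 ± 3i: positive real part.

unstable spiral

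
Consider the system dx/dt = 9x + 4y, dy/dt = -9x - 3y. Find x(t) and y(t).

x(t) = 2K_1e^(3t) + 2K_2te^(3t) + K_2e^(3t), y(t) = -3K_1e^(3t) - 3K_2te^(3t) - K_2e^(3t)

Coefficient matrix A = [[9, 4], [-9, -3]].
Characteristic polynomial det(A - λI) = λ^2 - 6λ + 9 = 0.
Single eigenvalue λ = 3 with algebraic multiplicity 2.
Eigenvector v = (2,-3); generalized eigenvector w with (A-λI)w=v is (1,-1).
General solution: e^(3t)[K_1·v + K_2·(t·v + w)].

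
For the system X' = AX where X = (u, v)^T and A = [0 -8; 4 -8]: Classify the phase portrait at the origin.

A = [[0,-8],[4,-8]]; det(A-λI) = λ^2 + 8λ + 32.
λ = -4 ± 4i: negative real part.

stable spiral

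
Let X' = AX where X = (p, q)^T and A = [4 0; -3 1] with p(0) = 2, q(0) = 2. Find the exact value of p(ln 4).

A = [[4,0],[-3,1]]; eigenvalues λ = 1, 4.
Eigenvectors: (0,-1) for λ=1, (-1,1) for λ=4.
From the initial condition, c_1 = -4, c_2 = -2.
p(ln 4) = (-4)(4^1)(0) + (-2)(4^4)(-1) = 512.

512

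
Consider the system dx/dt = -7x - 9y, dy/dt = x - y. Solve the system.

Coefficient matrix A = [[-7, -9], [1, -1]].
Characteristic polynomial det(A - λI) = λ^2 + 8λ + 16 = 0.
Single eigenvalue λ = -4 with algebraic multiplicity 2.
Eigenvector v = (3,-1); generalized eigenvector w with (A-λI)w=v is (-1,0).
General solution: e^(-4t)[K_1·v + K_2·(t·v + w)].

x(t) = 3K_1e^(-4t) + 3K_2te^(-4t) - K_2e^(-4t), y(t) = -K_1e^(-4t) - K_2te^(-4t)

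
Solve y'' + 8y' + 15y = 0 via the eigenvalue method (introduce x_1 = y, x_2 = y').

y(t) = C_1e^(-5t) + C_2e^(-3t)

Let x_1 = y, x_2 = y'. Then x_1' = x_2 and x_2' = -15x_1 - 8x_2.
A = [[0,1],[-15,-8]]; det(A-λI) = λ^2 + 8λ + 15.
Eigenvalues λ = -5, -3 with eigenvectors (1,-5), (1,-3).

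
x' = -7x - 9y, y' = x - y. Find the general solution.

Coefficient matrix A = [[-7, -9], [1, -1]].
Characteristic polynomial det(A - λI) = λ^2 + 8λ + 16 = 0.
Single eigenvalue λ = -4 with algebraic multiplicity 2.
Eigenvector v = (-3,1); generalized eigenvector w with (A-λI)w=v is (1,0).
General solution: e^(-4t)[K_1·v + K_2·(t·v + w)].

x(t) = -3K_1e^(-4t) - 3K_2te^(-4t) + K_2e^(-4t), y(t) = K_1e^(-4t) + K_2te^(-4t)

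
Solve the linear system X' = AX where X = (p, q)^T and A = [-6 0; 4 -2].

Coefficient matrix A = [[-6, 0], [4, -2]].
Characteristic polynomial det(A - λI) = λ^2 + 8λ + 12 = 0.
Eigenvalues λ = -6, -2.
For λ=-6: (A-λI) row 2 is [4, 4], so an eigenvector is (1, -1).
For λ=-2: (A-λI) row 1 is [-4, 0], so an eigenvector is (0, 1).
General solution: K_1e^(-6t)(1,-1) + K_2e^(-2t)(0,1).

p(t) = K_1e^(-6t), q(t) = -K_1e^(-6t) + K_2e^(-2t)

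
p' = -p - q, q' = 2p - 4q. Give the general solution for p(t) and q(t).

p(t) = -c_1e^(-3t) - c_2e^(-2t), q(t) = -2c_1e^(-3t) - c_2e^(-2t)

Coefficient matrix A = [[-1, -1], [2, -4]].
Characteristic polynomial det(A - λI) = λ^2 + 5λ + 6 = 0.
Eigenvalues λ = -3, -2.
For λ=-3: (A-λI) row 1 is [2, -1], so an eigenvector is (-1, -2).
For λ=-2: (A-λI) row 1 is [1, -1], so an eigenvector is (-1, -1).
General solution: c_1e^(-3t)(-1,-2) + c_2e^(-2t)(-1,-1).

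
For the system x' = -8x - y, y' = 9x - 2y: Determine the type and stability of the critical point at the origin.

stable improper node

A = [[-8,-1],[9,-2]]; det(A-λI) = λ^2 + 10λ + 25.
repeated λ = -5 with a single eigenvector.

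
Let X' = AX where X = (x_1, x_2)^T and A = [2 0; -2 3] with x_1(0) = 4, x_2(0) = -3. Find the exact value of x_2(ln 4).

A = [[2,0],[-2,3]]; eigenvalues λ = 3, 2.
Eigenvectors: (0,1) for λ=3, (1,2) for λ=2.
From the initial condition, c_1 = -11, c_2 = 4.
x_2(ln 4) = (-11)(4^3)(1) + (4)(4^2)(2) = -576.

-576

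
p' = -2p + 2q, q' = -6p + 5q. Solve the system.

p(t) = 2c_1e^(t) + c_2e^(2t), q(t) = 3c_1e^(t) + 2c_2e^(2t)

Coefficient matrix A = [[-2, 2], [-6, 5]].
Characteristic polynomial det(A - λI) = λ^2 - 3λ + 2 = 0.
Eigenvalues λ = 1, 2.
For λ=1: (A-λI) row 1 is [-3, 2], so an eigenvector is (2, 3).
For λ=2: (A-λI) row 1 is [-4, 2], so an eigenvector is (1, 2).
General solution: c_1e^(t)(2,3) + c_2e^(2t)(1,2).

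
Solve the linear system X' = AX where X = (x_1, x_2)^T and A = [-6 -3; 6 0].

Coefficient matrix A = [[-6, -3], [6, 0]].
Characteristic polynomial det(A - λI) = λ^2 + 6λ + 18 = 0.
Eigenvalues λ = -3 ± 3i (complex conjugate pair).
For λ=-3+3i: an eigenvector is (-1,1) - i(0,-1) = (-1, 1 + i).
A real fundamental pair from Re and Im of e^((-3+3i)t)v: X_1 = e^(-3t)(cos(3t)·(-1,1) + sin(3t)·(0,-1)), X_2 = e^(-3t)(sin(3t)·(-1,1) - cos(3t)·(0,-1)).
General solution: K_1X_1 + K_2X_2.

x_1(t) = -K_1e^(-3t)cos(3t) - K_2e^(-3t)sin(3t), x_2(t) = -K_1e^(-3t)sin(3t) + K_1e^(-3t)cos(3t) + K_2e^(-3t)sin(3t) + K_2e^(-3t)cos(3t)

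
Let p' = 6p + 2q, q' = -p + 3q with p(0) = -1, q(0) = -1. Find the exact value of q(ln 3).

243

A = [[6,2],[-1,3]]; eigenvalues λ = 5, 4.
Eigenvectors: (-2,1) for λ=5, (-1,1) for λ=4.
From the initial condition, c_1 = 2, c_2 = -3.
q(ln 3) = (2)(3^5)(1) + (-3)(3^4)(1) = 243.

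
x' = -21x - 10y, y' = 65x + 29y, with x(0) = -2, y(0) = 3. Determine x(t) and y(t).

x(t) = 4e^(4t)sin(5t) - 2e^(4t)cos(5t), y(t) = -11e^(4t)sin(5t) + 3e^(4t)cos(5t)

Coefficient matrix A = [[-21, -10], [65, 29]].
Characteristic polynomial det(A - λI) = λ^2 - 8λ + 41 = 0.
Eigenvalues λ = 4 ± 5i (complex conjugate pair).
For λ=4+5i: an eigenvector is (1,-2) - i(-1,3) = (1 + i, -2 - 3i).
A real fundamental pair from Re and Im of e^((4+5i)t)v: X_1 = e^(4t)(cos(5t)·(1,-2) + sin(5t)·(-1,3)), X_2 = e^(4t)(sin(5t)·(1,-2) - cos(5t)·(-1,3)).
General solution: c_1X_1 + c_2X_2.
Applying x(0)=-2, y(0)=3 gives c_1=-3, c_2=1.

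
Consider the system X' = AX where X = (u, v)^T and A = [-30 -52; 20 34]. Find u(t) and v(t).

u(t) = -2c_1e^(2t)sin(4t) - 3c_1e^(2t)cos(4t) - 3c_2e^(2t)sin(4t) + 2c_2e^(2t)cos(4t), v(t) = c_1e^(2t)sin(4t) + 2c_1e^(2t)cos(4t) + 2c_2e^(2t)sin(4t) - c_2e^(2t)cos(4t)

Coefficient matrix A = [[-30, -52], [20, 34]].
Characteristic polynomial det(A - λI) = λ^2 - 4λ + 20 = 0.
Eigenvalues λ = 2 ± 4i (complex conjugate pair).
For λ=2+4i: an eigenvector is (-3,2) - i(-2,1) = (-3 + 2i, 2 - i).
A real fundamental pair from Re and Im of e^((2+4i)t)v: X_1 = e^(2t)(cos(4t)·(-3,2) + sin(4t)·(-2,1)), X_2 = e^(2t)(sin(4t)·(-3,2) - cos(4t)·(-2,1)).
General solution: c_1X_1 + c_2X_2.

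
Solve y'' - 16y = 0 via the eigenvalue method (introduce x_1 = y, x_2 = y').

y(t) = C_1e^(-4t) + C_2e^(4t)

Let x_1 = y, x_2 = y'. Then x_1' = x_2 and x_2' = 16x_1.
A = [[0,1],[16,0]]; det(A-λI) = λ^2 - 16.
Eigenvalues λ = -4, 4 with eigenvectors (1,-4), (1,4).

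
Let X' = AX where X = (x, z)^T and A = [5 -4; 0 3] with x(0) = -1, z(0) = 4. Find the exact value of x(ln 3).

-1971

A = [[5,-4],[0,3]]; eigenvalues λ = 3, 5.
Eigenvectors: (2,1) for λ=3, (1,0) for λ=5.
From the initial condition, c_1 = 4, c_2 = -9.
x(ln 3) = (4)(3^3)(2) + (-9)(3^5)(1) = -1971.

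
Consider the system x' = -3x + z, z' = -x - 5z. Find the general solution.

x(t) = C_1e^(-4t) + C_2te^(-4t) + 3C_2e^(-4t), z(t) = -C_1e^(-4t) - C_2te^(-4t) - 2C_2e^(-4t)

Coefficient matrix A = [[-3, 1], [-1, -5]].
Characteristic polynomial det(A - λI) = λ^2 + 8λ + 16 = 0.
Single eigenvalue λ = -4 with algebraic multiplicity 2.
Eigenvector v = (1,-1); generalized eigenvector w with (A-λI)w=v is (3,-2).
General solution: e^(-4t)[C_1·v + C_2·(t·v + w)].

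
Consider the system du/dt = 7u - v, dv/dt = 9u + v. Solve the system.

u(t) = K_1e^(4t) + K_2te^(4t) + K_2e^(4t), v(t) = 3K_1e^(4t) + 3K_2te^(4t) + 2K_2e^(4t)

Coefficient matrix A = [[7, -1], [9, 1]].
Characteristic polynomial det(A - λI) = λ^2 - 8λ + 16 = 0.
Single eigenvalue λ = 4 with algebraic multiplicity 2.
Eigenvector v = (1,3); generalized eigenvector w with (A-λI)w=v is (1,2).
General solution: e^(4t)[K_1·v + K_2·(t·v + w)].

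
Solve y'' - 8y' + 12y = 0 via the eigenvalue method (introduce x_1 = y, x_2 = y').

Let x_1 = y, x_2 = y'. Then x_1' = x_2 and x_2' = -12x_1 + 8x_2.
A = [[0,1],[-12,8]]; det(A-λI) = λ^2 - 8λ + 12.
Eigenvalues λ = 6, 2 with eigenvectors (1,6), (1,2).

y(t) = C_1e^(6t) + C_2e^(2t)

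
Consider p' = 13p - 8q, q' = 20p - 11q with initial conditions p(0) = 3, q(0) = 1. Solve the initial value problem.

Coefficient matrix A = [[13, -8], [20, -11]].
Characteristic polynomial det(A - λI) = λ^2 - 2λ + 17 = 0.
Eigenvalues λ = 1 ± 4i (complex conjugate pair).
For λ=1+4i: an eigenvector is (-1,-1) - i(-1,-2) = (-1 + i, -1 + 2i).
A real fundamental pair from Re and Im of e^((1+4i)t)v: X_1 = e^(t)(cos(4t)·(-1,-1) + sin(4t)·(-1,-2)), X_2 = e^(t)(sin(4t)·(-1,-1) - cos(4t)·(-1,-2)).
General solution: K_1X_1 + K_2X_2.
Applying p(0)=3, q(0)=1 gives K_1=-5, K_2=-2.

p(t) = 7e^(t)sin(4t) + 3e^(t)cos(4t), q(t) = 12e^(t)sin(4t) + e^(t)cos(4t)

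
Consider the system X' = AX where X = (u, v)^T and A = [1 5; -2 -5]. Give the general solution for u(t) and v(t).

Coefficient matrix A = [[1, 5], [-2, -5]].
Characteristic polynomial det(A - λI) = λ^2 + 4λ + 5 = 0.
Eigenvalues λ = -2 ± i (complex conjugate pair).
For λ=-2+i: an eigenvector is (1,-1) - i(-2,1) = (1 + 2i, -1 - i).
A real fundamental pair from Re and Im of e^((-2+i)t)v: X_1 = e^(-2t)(cos(t)·(1,-1) + sin(t)·(-2,1)), X_2 = e^(-2t)(sin(t)·(1,-1) - cos(t)·(-2,1)).
General solution: c_1X_1 + c_2X_2.

u(t) = -2c_1e^(-2t)sin(t) + c_1e^(-2t)cos(t) + c_2e^(-2t)sin(t) + 2c_2e^(-2t)cos(t), v(t) = c_1e^(-2t)sin(t) - c_1e^(-2t)cos(t) - c_2e^(-2t)sin(t) - c_2e^(-2t)cos(t)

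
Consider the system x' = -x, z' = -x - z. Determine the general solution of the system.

x(t) = C_2e^(-t), z(t) = -C_1e^(-t) - C_2te^(-t) + 2C_2e^(-t)

Coefficient matrix A = [[-1, 0], [-1, -1]].
Characteristic polynomial det(A - λI) = λ^2 + 2λ + 1 = 0.
Single eigenvalue λ = -1 with algebraic multiplicity 2.
Eigenvector v = (0,-1); generalized eigenvector w with (A-λI)w=v is (1,2).
General solution: e^(-t)[C_1·v + C_2·(t·v + w)].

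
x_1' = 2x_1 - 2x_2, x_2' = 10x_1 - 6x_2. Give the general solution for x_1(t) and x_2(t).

Coefficient matrix A = [[2, -2], [10, -6]].
Characteristic polynomial det(A - λI) = λ^2 + 4λ + 8 = 0.
Eigenvalues λ = -2 ± 2i (complex conjugate pair).
For λ=-2+2i: an eigenvector is (0,1) - i(-1,-2) = (0 + i, 1 + 2i).
A real fundamental pair from Re and Im of e^((-2+2i)t)v: X_1 = e^(-2t)(cos(2t)·(0,1) + sin(2t)·(-1,-2)), X_2 = e^(-2t)(sin(2t)·(0,1) - cos(2t)·(-1,-2)).
General solution: C_1X_1 + C_2X_2.

x_1(t) = -C_1e^(-2t)sin(2t) + C_2e^(-2t)cos(2t), x_2(t) = -2C_1e^(-2t)sin(2t) + C_1e^(-2t)cos(2t) + C_2e^(-2t)sin(2t) + 2C_2e^(-2t)cos(2t)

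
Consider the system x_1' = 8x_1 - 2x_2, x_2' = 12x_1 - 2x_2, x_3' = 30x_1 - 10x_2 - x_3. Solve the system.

Coefficient matrix A = [[8, -2, 0], [12, -2, 0], [30, -10, -1]].
det(A - λI) = 0 gives eigenvalues λ = 2, 4, -1.
For λ=2: eigenvector (1,3,0).
For λ=4: eigenvector (-1,-2,-2).
For λ=-1: eigenvector (0,0,1).
General solution: C_1e^(2t)(1,3,0) + C_2e^(4t)(-1,-2,-2) + C_3e^(-t)(0,0,1).

x_1(t) = C_1e^(2t) - C_2e^(4t), x_2(t) = 3C_1e^(2t) - 2C_2e^(4t), x_3(t) = -2C_2e^(4t) + C_3e^(-t)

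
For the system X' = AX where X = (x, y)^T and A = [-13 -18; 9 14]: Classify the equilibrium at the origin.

saddle

A = [[-13,-18],[9,14]]; det(A-λI) = λ^2 - λ - 20.
λ = 5, -4: opposite signs.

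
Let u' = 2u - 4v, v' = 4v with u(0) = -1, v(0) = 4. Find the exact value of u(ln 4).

-1936

A = [[2,-4],[0,4]]; eigenvalues λ = 4, 2.
Eigenvectors: (-2,1) for λ=4, (1,0) for λ=2.
From the initial condition, c_1 = 4, c_2 = 7.
u(ln 4) = (4)(4^4)(-2) + (7)(4^2)(1) = -1936.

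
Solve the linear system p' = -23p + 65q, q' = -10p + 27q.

Coefficient matrix A = [[-23, 65], [-10, 27]].
Characteristic polynomial det(A - λI) = λ^2 - 4λ + 29 = 0.
Eigenvalues λ = 2 ± 5i (complex conjugate pair).
For λ=2+5i: an eigenvector is (3,1) - i(-2,-1) = (3 + 2i, 1 + i).
A real fundamental pair from Re and Im of e^((2+5i)t)v: X_1 = e^(2t)(cos(5t)·(3,1) + sin(5t)·(-2,-1)), X_2 = e^(2t)(sin(5t)·(3,1) - cos(5t)·(-2,-1)).
General solution: c_1X_1 + c_2X_2.

p(t) = -2c_1e^(2t)sin(5t) + 3c_1e^(2t)cos(5t) + 3c_2e^(2t)sin(5t) + 2c_2e^(2t)cos(5t), q(t) = -c_1e^(2t)sin(5t) + c_1e^(2t)cos(5t) + c_2e^(2t)sin(5t) + c_2e^(2t)cos(5t)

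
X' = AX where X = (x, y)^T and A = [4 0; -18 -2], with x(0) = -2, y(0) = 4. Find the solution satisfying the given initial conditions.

Coefficient matrix A = [[4, 0], [-18, -2]].
Characteristic polynomial det(A - λI) = λ^2 - 2λ - 8 = 0.
Eigenvalues λ = 4, -2.
For λ=4: (A-λI) row 2 is [-18, -6], so an eigenvector is (-1, 3).
For λ=-2: (A-λI) row 1 is [6, 0], so an eigenvector is (0, -1).
General solution: C_1e^(4t)(-1,3) + C_2e^(-2t)(0,-1).
Applying x(0)=-2, y(0)=4 gives C_1=2, C_2=2.

x(t) = -2e^(4t), y(t) = 6e^(4t) - 2e^(-2t)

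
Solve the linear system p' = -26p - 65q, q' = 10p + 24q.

Coefficient matrix A = [[-26, -65], [10, 24]].
Characteristic polynomial det(A - λI) = λ^2 + 2λ + 26 = 0.
Eigenvalues λ = -1 ± 5i (complex conjugate pair).
For λ=-1+5i: an eigenvector is (-3,1) - i(2,-1) = (-3 - 2i, 1 + i).
A real fundamental pair from Re and Im of e^((-1+5i)t)v: X_1 = e^(-t)(cos(5t)·(-3,1) + sin(5t)·(2,-1)), X_2 = e^(-t)(sin(5t)·(-3,1) - cos(5t)·(2,-1)).
General solution: c_1X_1 + c_2X_2.

p(t) = 2c_1e^(-t)sin(5t) - 3c_1e^(-t)cos(5t) - 3c_2e^(-t)sin(5t) - 2c_2e^(-t)cos(5t), q(t) = -c_1e^(-t)sin(5t) + c_1e^(-t)cos(5t) + c_2e^(-t)sin(5t) + c_2e^(-t)cos(5t)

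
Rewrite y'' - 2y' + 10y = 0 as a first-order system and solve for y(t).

y(t) = c_1e^(t)cos(3t) + c_2e^(t)sin(3t)

Let x_1 = y, x_2 = y'. Then x_1' = x_2 and x_2' = -10x_1 + 2x_2.
A = [[0,1],[-10,2]]; det(A-λI) = λ^2 - 2λ + 10.
Eigenvalues λ = 1 ± 3i.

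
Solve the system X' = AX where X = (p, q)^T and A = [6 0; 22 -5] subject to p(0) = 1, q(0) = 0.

p(t) = e^(6t), q(t) = 2e^(6t) - 2e^(-5t)

Coefficient matrix A = [[6, 0], [22, -5]].
Characteristic polynomial det(A - λI) = λ^2 - λ - 30 = 0.
Eigenvalues λ = -5, 6.
For λ=-5: (A-λI) row 1 is [11, 0], so an eigenvector is (0, -1).
For λ=6: (A-λI) row 2 is [22, -11], so an eigenvector is (1, 2).
General solution: K_1e^(-5t)(0,-1) + K_2e^(6t)(1,2).
Applying p(0)=1, q(0)=0 gives K_1=2, K_2=1.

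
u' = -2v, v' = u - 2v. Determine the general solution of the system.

u(t) = c_1e^(-t)sin(t) - c_1e^(-t)cos(t) - c_2e^(-t)sin(t) - c_2e^(-t)cos(t), v(t) = -c_1e^(-t)cos(t) - c_2e^(-t)sin(t)

Coefficient matrix A = [[0, -2], [1, -2]].
Characteristic polynomial det(A - λI) = λ^2 + 2λ + 2 = 0.
Eigenvalues λ = -1 ± i (complex conjugate pair).
For λ=-1+i: an eigenvector is (-1,-1) - i(1,0) = (-1 - i, -1).
A real fundamental pair from Re and Im of e^((-1+i)t)v: X_1 = e^(-t)(cos(t)·(-1,-1) + sin(t)·(1,0)), X_2 = e^(-t)(sin(t)·(-1,-1) - cos(t)·(1,0)).
General solution: c_1X_1 + c_2X_2.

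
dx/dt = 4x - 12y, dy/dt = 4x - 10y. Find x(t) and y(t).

Coefficient matrix A = [[4, -12], [4, -10]].
Characteristic polynomial det(A - λI) = λ^2 + 6λ + 8 = 0.
Eigenvalues λ = -4, -2.
For λ=-4: (A-λI) row 1 is [8, -12], so an eigenvector is (-3, -2).
For λ=-2: (A-λI) row 1 is [6, -12], so an eigenvector is (2, 1).
General solution: c_1e^(-4t)(-3,-2) + c_2e^(-2t)(2,1).

x(t) = -3c_1e^(-4t) + 2c_2e^(-2t), y(t) = -2c_1e^(-4t) + c_2e^(-2t)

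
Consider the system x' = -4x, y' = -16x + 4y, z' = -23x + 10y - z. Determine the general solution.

x(t) = C_1e^(-4t), y(t) = 2C_1e^(-4t) + C_2e^(4t), z(t) = C_1e^(-4t) + 2C_2e^(4t) + C_3e^(-t)

Coefficient matrix A = [[-4, 0, 0], [-16, 4, 0], [-23, 10, -1]].
det(A - λI) = 0 gives eigenvalues λ = -4, 4, -1.
For λ=-4: eigenvector (1,2,1).
For λ=4: eigenvector (0,1,2).
For λ=-1: eigenvector (0,0,1).
General solution: C_1e^(-4t)(1,2,1) + C_2e^(4t)(0,1,2) + C_3e^(-t)(0,0,1).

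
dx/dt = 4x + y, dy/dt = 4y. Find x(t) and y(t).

Coefficient matrix A = [[4, 1], [0, 4]].
Characteristic polynomial det(A - λI) = λ^2 - 8λ + 16 = 0.
Single eigenvalue λ = 4 with algebraic multiplicity 2.
Eigenvector v = (-1,0); generalized eigenvector w with (A-λI)w=v is (-2,-1).
General solution: e^(4t)[K_1·v + K_2·(t·v + w)].

x(t) = -K_1e^(4t) - K_2te^(4t) - 2K_2e^(4t), y(t) = -K_2e^(4t)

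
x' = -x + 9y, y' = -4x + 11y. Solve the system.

x(t) = 3K_1e^(5t) + 3K_2te^(5t) - 2K_2e^(5t), y(t) = 2K_1e^(5t) + 2K_2te^(5t) - K_2e^(5t)

Coefficient matrix A = [[-1, 9], [-4, 11]].
Characteristic polynomial det(A - λI) = λ^2 - 10λ + 25 = 0.
Single eigenvalue λ = 5 with algebraic multiplicity 2.
Eigenvector v = (3,2); generalized eigenvector w with (A-λI)w=v is (-2,-1).
General solution: e^(5t)[K_1·v + K_2·(t·v + w)].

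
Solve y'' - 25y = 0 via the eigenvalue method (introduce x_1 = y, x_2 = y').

Let x_1 = y, x_2 = y'. Then x_1' = x_2 and x_2' = 25x_1.
A = [[0,1],[25,0]]; det(A-λI) = λ^2 - 25.
Eigenvalues λ = -5, 5 with eigenvectors (1,-5), (1,5).

y(t) = c_1e^(-5t) + c_2e^(5t)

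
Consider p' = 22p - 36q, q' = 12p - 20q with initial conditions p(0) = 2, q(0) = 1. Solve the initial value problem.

Coefficient matrix A = [[22, -36], [12, -20]].
Characteristic polynomial det(A - λI) = λ^2 - 2λ - 8 = 0.
Eigenvalues λ = 4, -2.
For λ=4: (A-λI) row 1 is [18, -36], so an eigenvector is (-2, -1).
For λ=-2: (A-λI) row 1 is [24, -36], so an eigenvector is (3, 2).
General solution: K_1e^(4t)(-2,-1) + K_2e^(-2t)(3,2).
Applying p(0)=2, q(0)=1 gives K_1=-1, K_2=0.

p(t) = 2e^(4t), q(t) = e^(4t)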